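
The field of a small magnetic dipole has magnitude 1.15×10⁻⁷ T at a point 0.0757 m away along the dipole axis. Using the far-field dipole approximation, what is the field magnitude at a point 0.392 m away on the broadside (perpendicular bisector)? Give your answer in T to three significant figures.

B ≈ 4.14×10⁻¹⁰ T

Dipole fields scale as 1/r³ in the far field.
The axial field is twice the equatorial field at the same r, so the geometry factor is 1/2.
B₂ = B₁ · (1/2) · (r₁/r₂)³ = 1.15×10⁻⁷ · 0.5 · (0.0757/0.392)³.
(r₁/r₂)³ = (0.1931)³ = 0.007202.
B₂ ≈ 4.141×10⁻¹⁰ T.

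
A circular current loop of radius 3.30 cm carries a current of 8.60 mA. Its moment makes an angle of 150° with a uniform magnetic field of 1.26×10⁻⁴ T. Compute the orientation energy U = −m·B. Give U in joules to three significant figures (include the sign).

Magnetic moment m = IA = Iπa² = (0.00860)·π·(0.0330)² = 2.942×10⁻⁵ A·m².
U = −m·B = −mB cosθ.
U = −(2.942×10⁻⁵)(1.26×10⁻⁴)·cos150° = 3.210×10⁻⁹ J.

U ≈ 3.21×10⁻⁹ J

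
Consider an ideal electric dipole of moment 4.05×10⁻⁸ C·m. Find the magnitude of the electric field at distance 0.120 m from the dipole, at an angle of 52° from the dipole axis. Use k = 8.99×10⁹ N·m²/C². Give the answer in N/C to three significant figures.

At angle θ the dipole field magnitude is E = (kp/r³)·√(1 + 3cos²θ).
kp/r³ = (8.99×10⁹)(4.05×10⁻⁸) / (0.120)³ = 2.107×10⁵ N/C.
√(1 + 3cos²52°) = √(1 + 3·0.3790) = √2.1371 ≈ 1.4619.
E ≈ 2.107×10⁵ × 1.462 = 3.080×10⁵ N/C.

E ≈ 3.08×10⁵ N/C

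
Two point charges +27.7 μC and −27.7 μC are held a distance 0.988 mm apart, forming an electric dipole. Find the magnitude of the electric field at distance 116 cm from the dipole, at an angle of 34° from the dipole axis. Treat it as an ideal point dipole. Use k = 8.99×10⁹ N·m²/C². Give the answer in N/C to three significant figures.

E ≈ 276 N/C

Dipole moment p = qd = (2.77×10⁻⁵ C)(9.88×10⁻⁴ m) = 2.737×10⁻⁸ C·m.
At angle θ the dipole field magnitude is E = (kp/r³)·√(1 + 3cos²θ).
kp/r³ = (8.99×10⁹)(2.737×10⁻⁸) / (1.16)³ = 157.6 N/C.
√(1 + 3cos²34°) = √(1 + 3·0.6873) = √3.0619 ≈ 1.7498.
E ≈ 157.6 × 1.750 = 275.8 N/C.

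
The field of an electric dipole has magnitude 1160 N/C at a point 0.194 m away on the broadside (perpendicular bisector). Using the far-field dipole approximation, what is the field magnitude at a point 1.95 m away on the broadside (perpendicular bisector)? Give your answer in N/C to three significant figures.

E ≈ 1.14 N/C

Dipole fields scale as 1/r³ in the far field; the geometry is the same at both points.
E₂ = E₁ · (r₁/r₂)³ = 1160 · (0.194/1.95)³.
(r₁/r₂)³ = (0.09949)³ = 0.0009847.
E₂ ≈ 1.142 N/C.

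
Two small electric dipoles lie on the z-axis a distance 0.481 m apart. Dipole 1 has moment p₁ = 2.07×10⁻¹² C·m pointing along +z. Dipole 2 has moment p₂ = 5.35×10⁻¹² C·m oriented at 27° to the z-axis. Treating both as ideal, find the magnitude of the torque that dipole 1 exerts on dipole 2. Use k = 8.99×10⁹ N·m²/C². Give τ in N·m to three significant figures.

The second dipole sits on the axis of the first, so the field there is axial: E₁ = 2kp₁/r³ along +z.
E₁ = 2(8.99×10⁹)(2.07×10⁻¹²)/(0.481)³ = 0.3344 N/C.
Torque on the second dipole: τ = p₂ E₁ sinθ.
τ = (5.35×10⁻¹²)(0.3344)·sin27° = 8.123×10⁻¹³ N·m.

τ ≈ 8.12×10⁻¹³ N·m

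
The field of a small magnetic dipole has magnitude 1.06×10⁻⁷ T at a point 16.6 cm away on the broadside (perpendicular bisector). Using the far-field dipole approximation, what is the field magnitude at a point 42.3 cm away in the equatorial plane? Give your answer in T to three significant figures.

B ≈ 6.41×10⁻⁹ T

Dipole fields scale as 1/r³ in the far field; the geometry is the same at both points.
B₂ = B₁ · (r₁/r₂)³ = 1.06×10⁻⁷ · (16.6/42.3)³.
(r₁/r₂)³ = (0.3924)³ = 0.06044.
B₂ ≈ 6.406×10⁻⁹ T.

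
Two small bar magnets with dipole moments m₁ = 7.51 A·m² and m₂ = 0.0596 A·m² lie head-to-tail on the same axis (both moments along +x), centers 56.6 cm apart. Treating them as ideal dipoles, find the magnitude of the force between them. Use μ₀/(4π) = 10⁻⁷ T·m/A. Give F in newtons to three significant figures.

F ≈ 2.62×10⁻⁶ N

On-axis B of dipole 1: B = (μ₀/4π)·2m₁/r³. Force on dipole 2: F = m₂·dB/dr.
dB/dr = −(μ₀/4π)·6m₁/r⁴, so |F| = (μ₀/4π)·6m₁m₂/r⁴.
F = 6(10⁻⁷)(7.51)(0.0596)/(0.566)⁴ = 2.617×10⁻⁶ N.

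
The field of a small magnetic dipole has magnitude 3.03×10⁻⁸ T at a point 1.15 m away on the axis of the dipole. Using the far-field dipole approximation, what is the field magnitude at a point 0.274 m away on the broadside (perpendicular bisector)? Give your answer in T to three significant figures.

B ≈ 1.12×10⁻⁶ T

Dipole fields scale as 1/r³ in the far field.
The axial field is twice the equatorial field at the same r, so the geometry factor is 1/2.
B₂ = B₁ · (1/2) · (r₁/r₂)³ = 3.03×10⁻⁸ · 0.5 · (1.15/0.274)³.
(r₁/r₂)³ = (4.197)³ = 73.93.
B₂ ≈ 1.120×10⁻⁶ T.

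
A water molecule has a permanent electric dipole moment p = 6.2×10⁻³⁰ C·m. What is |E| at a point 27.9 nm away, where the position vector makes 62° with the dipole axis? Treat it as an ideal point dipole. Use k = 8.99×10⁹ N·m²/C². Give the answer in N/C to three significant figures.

At angle θ the dipole field magnitude is E = (kp/r³)·√(1 + 3cos²θ).
kp/r³ = (8.99×10⁹)(6.20×10⁻³⁰) / (2.79×10⁻⁸)³ = 2566 N/C.
√(1 + 3cos²62°) = √(1 + 3·0.2204) = √1.6612 ≈ 1.2889.
E ≈ 2566 × 1.289 = 3308 N/C.

E ≈ 3310 N/C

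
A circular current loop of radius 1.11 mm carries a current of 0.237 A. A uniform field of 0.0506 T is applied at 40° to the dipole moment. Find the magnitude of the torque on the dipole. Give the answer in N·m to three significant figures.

Magnetic moment m = IA = Iπa² = (0.237)·π·(0.00111)² = 9.174×10⁻⁷ A·m².
Torque on a magnetic dipole: τ = mB sinθ.
τ = (9.174×10⁻⁷)(0.0506)·sin40° = 2.984×10⁻⁸ N·m.

τ ≈ 2.98×10⁻⁸ N·m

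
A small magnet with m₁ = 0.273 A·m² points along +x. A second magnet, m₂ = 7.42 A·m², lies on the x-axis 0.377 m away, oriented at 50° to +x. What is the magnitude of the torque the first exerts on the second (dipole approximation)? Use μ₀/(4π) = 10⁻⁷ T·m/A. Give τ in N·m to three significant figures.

Dipole B is on the axis of dipole A, so B₁ there is axial: B₁ = (μ₀/4π)·2m₁/r³ along +x.
B₁ = 2(10⁻⁷)(0.273)/(0.377)³ = 1.019×10⁻⁶ T.
τ = m₂ B₁ sinθ.
τ = (7.42)(1.019×10⁻⁶)·sin50° = 5.792×10⁻⁶ N·m.

τ ≈ 5.79×10⁻⁶ N·m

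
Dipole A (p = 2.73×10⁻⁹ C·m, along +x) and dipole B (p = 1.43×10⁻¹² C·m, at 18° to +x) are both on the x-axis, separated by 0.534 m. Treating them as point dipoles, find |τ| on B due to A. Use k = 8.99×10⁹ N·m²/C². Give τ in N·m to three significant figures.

The second dipole sits on the axis of the first, so the field there is axial: E₁ = 2kp₁/r³ along +x.
E₁ = 2(8.99×10⁹)(2.73×10⁻⁹)/(0.534)³ = 322.4 N/C.
Torque on the second dipole: τ = p₂ E₁ sinθ.
τ = (1.43×10⁻¹²)(322.4)·sin18° = 1.424×10⁻¹⁰ N·m.

τ ≈ 1.42×10⁻¹⁰ N·m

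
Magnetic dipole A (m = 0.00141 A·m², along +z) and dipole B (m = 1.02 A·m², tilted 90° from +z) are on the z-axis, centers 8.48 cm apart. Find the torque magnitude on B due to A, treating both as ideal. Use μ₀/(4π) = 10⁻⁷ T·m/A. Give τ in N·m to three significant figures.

Dipole B is on the axis of dipole A, so B₁ there is axial: B₁ = (μ₀/4π)·2m₁/r³ along +z.
B₁ = 2(10⁻⁷)(0.00141)/(0.0848)³ = 4.624×10⁻⁷ T.
τ = m₂ B₁ sinθ.
τ = (1.02)(4.624×10⁻⁷)·sin90° = 4.717×10⁻⁷ N·m.

τ ≈ 4.72×10⁻⁷ N·m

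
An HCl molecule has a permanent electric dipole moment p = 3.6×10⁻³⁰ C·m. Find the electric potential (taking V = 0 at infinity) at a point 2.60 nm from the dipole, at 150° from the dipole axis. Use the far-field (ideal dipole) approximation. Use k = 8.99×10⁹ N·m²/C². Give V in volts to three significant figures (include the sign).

The dipole potential is V = kp cosθ / r².
V = (8.99×10⁹)(3.60×10⁻³⁰)·cos150° / (2.60×10⁻⁹)² = -0.004146 V.

V ≈ -0.00415 V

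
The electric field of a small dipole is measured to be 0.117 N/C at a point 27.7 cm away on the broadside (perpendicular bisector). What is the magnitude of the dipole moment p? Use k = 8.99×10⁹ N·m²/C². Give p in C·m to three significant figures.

In the equatorial plane E = kp/r³, so p = Er³/(k).
p = (0.117)·(0.277)³ / (8.99×10⁹) = 2.766×10⁻¹³ C·m.

p ≈ 2.77×10⁻¹³ C·m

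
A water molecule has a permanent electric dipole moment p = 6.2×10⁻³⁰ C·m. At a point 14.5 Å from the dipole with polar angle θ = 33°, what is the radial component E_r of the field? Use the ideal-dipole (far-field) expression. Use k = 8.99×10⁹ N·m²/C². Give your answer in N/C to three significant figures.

For a dipole, E_r = (2kp cosθ)/r³.
kp/r³ = (8.99×10⁹)(6.20×10⁻³⁰)/(1.45×10⁻⁹)³ = 1.828×10⁷ N/C.
E_r = 2·1.828×10⁷·cos33° = 3.067×10⁷ N/C.

E_r ≈ 3.07×10⁷ N/C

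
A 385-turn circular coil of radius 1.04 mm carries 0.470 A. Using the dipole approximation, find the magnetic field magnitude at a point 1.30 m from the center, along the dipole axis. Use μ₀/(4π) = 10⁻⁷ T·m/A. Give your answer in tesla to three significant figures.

B ≈ 5.60×10⁻¹¹ T

m = NIA = NIπa² = 385·(0.470)·π·(0.00104)² = 6.149×10⁻⁴ A·m².
On axis B = (μ₀/4π)·2m/r³.
B = 2·(10⁻⁷)·(6.149×10⁻⁴) / (1.30)³ = 5.598×10⁻¹¹ T.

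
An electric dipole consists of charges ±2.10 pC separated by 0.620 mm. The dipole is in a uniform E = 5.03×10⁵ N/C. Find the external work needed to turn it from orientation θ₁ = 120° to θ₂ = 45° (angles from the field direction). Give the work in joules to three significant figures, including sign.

Dipole moment p = qd = (2.10×10⁻¹² C)(6.20×10⁻⁴ m) = 1.302×10⁻¹⁵ C·m.
W_ext = ΔU = U(θ₂) − U(θ₁) = −pE cosθ₂ − (−pE cosθ₁) = pE(cosθ₁ − cosθ₂).
W = (1.302×10⁻¹⁵)(5.03×10⁵)·(cos120° − cos45°) = (6.549×10⁻¹⁰)·(-1.2071) = -7.905×10⁻¹⁰ J.

W ≈ -7.91×10⁻¹⁰ J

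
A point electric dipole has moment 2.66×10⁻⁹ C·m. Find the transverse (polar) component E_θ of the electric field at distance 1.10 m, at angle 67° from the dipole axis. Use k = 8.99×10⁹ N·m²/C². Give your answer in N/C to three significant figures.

E_θ ≈ 16.5 N/C

For a dipole, E_θ = (kp sinθ)/r³.
kp/r³ = (8.99×10⁹)(2.66×10⁻⁹)/(1.10)³ = 17.97 N/C.
E_θ = 17.97·sin67° = 16.54 N/C.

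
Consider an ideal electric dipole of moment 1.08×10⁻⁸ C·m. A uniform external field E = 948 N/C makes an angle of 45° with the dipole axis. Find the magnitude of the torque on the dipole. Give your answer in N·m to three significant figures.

τ ≈ 7.24×10⁻⁶ N·m

Torque on an electric dipole: τ = pE sinθ.
τ = (1.08×10⁻⁸)(948)·sin45° = 7.240×10⁻⁶ N·m.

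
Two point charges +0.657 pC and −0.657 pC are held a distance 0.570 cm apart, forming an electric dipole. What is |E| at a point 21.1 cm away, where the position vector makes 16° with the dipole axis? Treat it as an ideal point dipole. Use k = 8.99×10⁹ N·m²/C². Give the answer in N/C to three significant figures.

Dipole moment p = qd = (6.57×10⁻¹³ C)(0.00570 m) = 3.745×10⁻¹⁵ C·m.
At angle θ the dipole field magnitude is E = (kp/r³)·√(1 + 3cos²θ).
kp/r³ = (8.99×10⁹)(3.745×10⁻¹⁵) / (0.211)³ = 0.003584 N/C.
√(1 + 3cos²16°) = √(1 + 3·0.9240) = √3.7721 ≈ 1.9422.
E ≈ 0.003584 × 1.942 = 0.006961 N/C.

E ≈ 0.00696 N/C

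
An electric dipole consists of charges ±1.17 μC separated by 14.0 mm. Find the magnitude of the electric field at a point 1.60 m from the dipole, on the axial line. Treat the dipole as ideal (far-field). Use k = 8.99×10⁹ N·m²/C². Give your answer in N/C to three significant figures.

Dipole moment p = qd = (1.17×10⁻⁶ C)(0.0140 m) = 1.638×10⁻⁸ C·m.
On the dipole axis E = 2kp/r³.
E = 2·(8.99×10⁹)(1.638×10⁻⁸) / (1.60)³ = 71.90 N/C.

E ≈ 71.9 N/C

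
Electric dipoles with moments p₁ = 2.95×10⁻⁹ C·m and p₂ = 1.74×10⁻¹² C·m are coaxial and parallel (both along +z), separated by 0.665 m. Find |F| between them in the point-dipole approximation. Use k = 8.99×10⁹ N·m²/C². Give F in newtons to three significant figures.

On-axis field of dipole 1 at distance r: E = 2kp₁/r³. Force on dipole 2 is F = p₂·dE/dr (gradient along axis).
dE/dr = −6kp₁/r⁴, so |F| = 6kp₁p₂/r⁴ (attractive for aligned moments).
F = 6(8.99×10⁹)(2.95×10⁻⁹)(1.74×10⁻¹²)/(0.665)⁴ = 1.416×10⁻⁹ N.

F ≈ 1.42×10⁻⁹ N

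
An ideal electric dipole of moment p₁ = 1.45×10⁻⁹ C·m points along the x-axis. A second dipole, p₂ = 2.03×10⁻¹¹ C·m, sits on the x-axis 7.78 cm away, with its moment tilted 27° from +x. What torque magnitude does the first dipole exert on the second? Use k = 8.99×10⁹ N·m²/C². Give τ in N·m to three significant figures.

The second dipole sits on the axis of the first, so the field there is axial: E₁ = 2kp₁/r³ along +x.
E₁ = 2(8.99×10⁹)(1.45×10⁻⁹)/(0.0778)³ = 5.536×10⁴ N/C.
Torque on the second dipole: τ = p₂ E₁ sinθ.
τ = (2.03×10⁻¹¹)(5.536×10⁴)·sin27° = 5.102×10⁻⁷ N·m.

τ ≈ 5.10×10⁻⁷ N·m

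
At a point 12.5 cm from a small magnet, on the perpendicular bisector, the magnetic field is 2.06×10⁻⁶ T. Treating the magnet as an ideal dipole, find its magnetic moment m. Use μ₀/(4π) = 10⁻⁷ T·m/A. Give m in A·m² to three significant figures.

m ≈ 0.0402 A·m²

In the equatorial plane B = (μ₀/4π)·m/r³, so m = Br³·4π/(μ₀).
m = (2.06×10⁻⁶)·(0.125)³ / (10⁻⁷) = 0.04023 A·m².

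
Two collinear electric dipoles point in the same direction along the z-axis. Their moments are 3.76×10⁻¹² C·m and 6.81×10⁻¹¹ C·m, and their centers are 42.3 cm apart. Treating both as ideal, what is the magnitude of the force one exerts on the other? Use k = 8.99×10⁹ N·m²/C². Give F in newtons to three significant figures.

F ≈ 4.31×10⁻¹⁰ N

On-axis field of dipole 1 at distance r: E = 2kp₁/r³. Force on dipole 2 is F = p₂·dE/dr (gradient along axis).
dE/dr = −6kp₁/r⁴, so |F| = 6kp₁p₂/r⁴ (attractive for aligned moments).
F = 6(8.99×10⁹)(3.76×10⁻¹²)(6.81×10⁻¹¹)/(0.423)⁴ = 4.314×10⁻¹⁰ N.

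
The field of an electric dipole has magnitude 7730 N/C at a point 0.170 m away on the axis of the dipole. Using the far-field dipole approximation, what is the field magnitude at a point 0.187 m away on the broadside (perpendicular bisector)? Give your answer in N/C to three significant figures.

Dipole fields scale as 1/r³ in the far field.
The axial field is twice the equatorial field at the same r, so the geometry factor is 1/2.
E₂ = E₁ · (1/2) · (r₁/r₂)³ = 7730 · 0.5 · (0.170/0.187)³.
(r₁/r₂)³ = (0.9091)³ = 0.7513.
E₂ ≈ 2904 N/C.

E ≈ 2900 N/C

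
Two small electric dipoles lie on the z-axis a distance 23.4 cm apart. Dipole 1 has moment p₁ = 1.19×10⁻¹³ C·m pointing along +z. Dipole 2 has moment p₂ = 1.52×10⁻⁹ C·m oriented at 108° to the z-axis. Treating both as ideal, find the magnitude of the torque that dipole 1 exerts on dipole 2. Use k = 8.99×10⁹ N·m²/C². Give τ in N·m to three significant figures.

The second dipole sits on the axis of the first, so the field there is axial: E₁ = 2kp₁/r³ along +z.
E₁ = 2(8.99×10⁹)(1.19×10⁻¹³)/(0.234)³ = 0.1670 N/C.
Torque on the second dipole: τ = p₂ E₁ sinθ.
τ = (1.52×10⁻⁹)(0.1670)·sin108° = 2.414×10⁻¹⁰ N·m.

τ ≈ 2.41×10⁻¹⁰ N·m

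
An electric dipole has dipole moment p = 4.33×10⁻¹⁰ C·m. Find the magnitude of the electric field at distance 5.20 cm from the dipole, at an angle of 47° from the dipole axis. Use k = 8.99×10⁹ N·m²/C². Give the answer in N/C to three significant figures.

E ≈ 4.28×10⁴ N/C

At angle θ the dipole field magnitude is E = (kp/r³)·√(1 + 3cos²θ).
kp/r³ = (8.99×10⁹)(4.33×10⁻¹⁰) / (0.0520)³ = 2.768×10⁴ N/C.
√(1 + 3cos²47°) = √(1 + 3·0.4651) = √2.3954 ≈ 1.5477.
E ≈ 2.768×10⁴ × 1.548 = 4.285×10⁴ N/C.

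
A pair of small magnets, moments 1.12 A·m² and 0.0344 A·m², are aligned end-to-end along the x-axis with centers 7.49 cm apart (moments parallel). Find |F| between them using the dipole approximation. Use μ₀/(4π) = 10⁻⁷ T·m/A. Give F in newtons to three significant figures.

F ≈ 7.35×10⁻⁴ N

On-axis B of dipole 1: B = (μ₀/4π)·2m₁/r³. Force on dipole 2: F = m₂·dB/dr.
dB/dr = −(μ₀/4π)·6m₁/r⁴, so |F| = (μ₀/4π)·6m₁m₂/r⁴.
F = 6(10⁻⁷)(1.12)(0.0344)/(0.0749)⁴ = 7.345×10⁻⁴ N.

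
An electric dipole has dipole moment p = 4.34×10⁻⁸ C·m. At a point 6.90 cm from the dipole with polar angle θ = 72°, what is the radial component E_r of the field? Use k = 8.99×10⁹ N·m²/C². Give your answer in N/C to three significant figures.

For a dipole, E_r = (2kp cosθ)/r³.
kp/r³ = (8.99×10⁹)(4.34×10⁻⁸)/(0.0690)³ = 1.188×10⁶ N/C.
E_r = 2·1.188×10⁶·cos72° = 7.340×10⁵ N/C.

E_r ≈ 7.34×10⁵ N/C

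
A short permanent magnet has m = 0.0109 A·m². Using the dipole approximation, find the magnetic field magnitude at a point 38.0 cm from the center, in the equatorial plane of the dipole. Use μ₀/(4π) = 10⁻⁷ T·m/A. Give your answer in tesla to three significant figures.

B ≈ 1.99×10⁻⁸ T

In the equatorial plane B = (μ₀/4π)·m/r³ (half the axial value).
B = (10⁻⁷)·(0.0109) / (0.380)³ = 1.986×10⁻⁸ T.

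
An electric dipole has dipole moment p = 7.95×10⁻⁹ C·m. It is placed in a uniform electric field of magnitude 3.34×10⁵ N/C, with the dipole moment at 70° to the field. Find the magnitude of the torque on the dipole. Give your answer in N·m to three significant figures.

Torque on an electric dipole: τ = pE sinθ.
τ = (7.95×10⁻⁹)(3.34×10⁵)·sin70° = 0.002495 N·m.

τ ≈ 0.00250 N·m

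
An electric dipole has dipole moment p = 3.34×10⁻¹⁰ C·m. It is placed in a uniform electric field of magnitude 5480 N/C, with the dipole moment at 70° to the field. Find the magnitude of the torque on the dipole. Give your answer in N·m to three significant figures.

τ ≈ 1.72×10⁻⁶ N·m

Torque on an electric dipole: τ = pE sinθ.
τ = (3.34×10⁻¹⁰)(5480)·sin70° = 1.720×10⁻⁶ N·m.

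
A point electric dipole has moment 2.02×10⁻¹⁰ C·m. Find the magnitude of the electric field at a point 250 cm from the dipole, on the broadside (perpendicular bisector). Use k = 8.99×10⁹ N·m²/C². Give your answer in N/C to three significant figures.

On the perpendicular bisector E = kp/r³ (half the axial value at the same distance).
E = (8.99×10⁹)(2.02×10⁻¹⁰) / (2.50)³ = 0.1162 N/C.

E ≈ 0.116 N/C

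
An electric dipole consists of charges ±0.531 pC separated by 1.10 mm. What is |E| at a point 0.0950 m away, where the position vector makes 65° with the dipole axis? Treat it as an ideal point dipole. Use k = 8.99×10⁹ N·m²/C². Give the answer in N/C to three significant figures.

Dipole moment p = qd = (5.31×10⁻¹³ C)(0.00110 m) = 5.841×10⁻¹⁶ C·m.
At angle θ the dipole field magnitude is E = (kp/r³)·√(1 + 3cos²θ).
kp/r³ = (8.99×10⁹)(5.841×10⁻¹⁶) / (0.0950)³ = 0.006125 N/C.
√(1 + 3cos²65°) = √(1 + 3·0.1786) = √1.5358 ≈ 1.2393.
E ≈ 0.006125 × 1.239 = 0.007590 N/C.

E ≈ 0.00759 N/C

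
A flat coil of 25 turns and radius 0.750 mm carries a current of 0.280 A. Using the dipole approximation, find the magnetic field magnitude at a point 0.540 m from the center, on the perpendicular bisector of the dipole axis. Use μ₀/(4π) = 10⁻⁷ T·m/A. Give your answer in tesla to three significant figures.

B ≈ 7.86×10⁻¹² T

m = NIA = NIπa² = 25·(0.280)·π·(7.50×10⁻⁴)² = 1.237×10⁻⁵ A·m².
In the equatorial plane B = (μ₀/4π)·m/r³ (half the axial value).
B = (10⁻⁷)·(1.237×10⁻⁵) / (0.540)³ = 7.856×10⁻¹² T.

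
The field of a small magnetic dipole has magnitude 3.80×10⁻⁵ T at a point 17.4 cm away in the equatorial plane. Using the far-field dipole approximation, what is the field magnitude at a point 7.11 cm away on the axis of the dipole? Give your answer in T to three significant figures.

Dipole fields scale as 1/r³ in the far field.
The axial field is twice the equatorial field at the same r, so the geometry factor is 2/1.
B₂ = B₁ · (2/1) · (r₁/r₂)³ = 3.80×10⁻⁵ · 2 · (17.4/7.11)³.
(r₁/r₂)³ = (2.447)³ = 14.66.
B₂ ≈ 0.001114 T.

B ≈ 0.00111 T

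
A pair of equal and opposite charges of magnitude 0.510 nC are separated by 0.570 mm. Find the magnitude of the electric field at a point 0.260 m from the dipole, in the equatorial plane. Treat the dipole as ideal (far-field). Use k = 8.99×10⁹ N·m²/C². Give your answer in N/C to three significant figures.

E ≈ 0.149 N/C

Dipole moment p = qd = (5.10×10⁻¹⁰ C)(5.70×10⁻⁴ m) = 2.907×10⁻¹³ C·m.
On the perpendicular bisector E = kp/r³ (half the axial value at the same distance).
E = (8.99×10⁹)(2.907×10⁻¹³) / (0.260)³ = 0.1487 N/C.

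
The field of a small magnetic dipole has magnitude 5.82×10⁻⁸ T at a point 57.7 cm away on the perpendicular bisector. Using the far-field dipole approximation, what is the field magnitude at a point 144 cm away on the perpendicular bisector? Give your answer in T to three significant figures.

Dipole fields scale as 1/r³ in the far field; the geometry is the same at both points.
B₂ = B₁ · (r₁/r₂)³ = 5.82×10⁻⁸ · (57.7/144)³.
(r₁/r₂)³ = (0.4007)³ = 0.06433.
B₂ ≈ 3.744×10⁻⁹ T.

B ≈ 3.74×10⁻⁹ T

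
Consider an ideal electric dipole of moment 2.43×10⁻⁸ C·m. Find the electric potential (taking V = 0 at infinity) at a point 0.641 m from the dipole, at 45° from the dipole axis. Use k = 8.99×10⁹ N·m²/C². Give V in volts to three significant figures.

The dipole potential is V = kp cosθ / r².
V = (8.99×10⁹)(2.43×10⁻⁸)·cos45° / (0.641)² = 376.0 V.

V ≈ 376 V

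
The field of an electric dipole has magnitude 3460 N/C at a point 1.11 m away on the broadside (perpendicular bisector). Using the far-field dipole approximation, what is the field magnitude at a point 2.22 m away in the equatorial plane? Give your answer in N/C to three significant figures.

Dipole fields scale as 1/r³ in the far field; the geometry is the same at both points.
E₂ = E₁ · (r₁/r₂)³ = 3460 · (1.11/2.22)³.
(r₁/r₂)³ = (0.5)³ = 0.125.
E₂ ≈ 432.5 N/C.

E ≈ 432 N/C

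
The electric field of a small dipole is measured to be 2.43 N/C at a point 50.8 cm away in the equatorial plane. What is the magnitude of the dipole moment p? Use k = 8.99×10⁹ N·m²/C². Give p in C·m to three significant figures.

In the equatorial plane E = kp/r³, so p = Er³/(k).
p = (2.43)·(0.508)³ / (8.99×10⁹) = 3.544×10⁻¹¹ C·m.

p ≈ 3.54×10⁻¹¹ C·m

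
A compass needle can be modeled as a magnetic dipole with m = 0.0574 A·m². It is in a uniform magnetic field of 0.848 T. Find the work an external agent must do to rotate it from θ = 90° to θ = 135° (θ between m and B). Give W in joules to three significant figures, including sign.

W ≈ 0.0344 J

W_ext = ΔU = −mB cosθ₂ + mB cosθ₁ = mB(cosθ₁ − cosθ₂).
W = (0.0574)(0.848)·(cos90° − cos135°) = (0.04868)·(+0.7071) = 0.03442 J.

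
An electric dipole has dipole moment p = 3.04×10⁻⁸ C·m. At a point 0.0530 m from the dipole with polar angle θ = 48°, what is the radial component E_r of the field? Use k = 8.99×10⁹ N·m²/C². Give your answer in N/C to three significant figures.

E_r ≈ 2.46×10⁶ N/C

For a dipole, E_r = (2kp cosθ)/r³.
kp/r³ = (8.99×10⁹)(3.04×10⁻⁸)/(0.0530)³ = 1.836×10⁶ N/C.
E_r = 2·1.836×10⁶·cos48° = 2.457×10⁶ N/C.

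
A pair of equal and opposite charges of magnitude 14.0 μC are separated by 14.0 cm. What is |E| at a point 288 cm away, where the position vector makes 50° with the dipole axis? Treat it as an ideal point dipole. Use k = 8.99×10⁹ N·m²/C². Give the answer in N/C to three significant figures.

E ≈ 1100 N/C

Dipole moment p = qd = (1.40×10⁻⁵ C)(0.140 m) = 1.96×10⁻⁶ C·m.
At angle θ the dipole field magnitude is E = (kp/r³)·√(1 + 3cos²θ).
kp/r³ = (8.99×10⁹)(1.96×10⁻⁶) / (2.88)³ = 737.6 N/C.
√(1 + 3cos²50°) = √(1 + 3·0.4132) = √2.2395 ≈ 1.4965.
E ≈ 737.6 × 1.497 = 1104 N/C.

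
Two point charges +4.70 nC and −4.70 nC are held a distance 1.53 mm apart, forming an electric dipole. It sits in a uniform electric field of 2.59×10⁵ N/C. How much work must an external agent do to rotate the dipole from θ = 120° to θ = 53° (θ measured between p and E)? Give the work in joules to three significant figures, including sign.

W ≈ -2.05×10⁻⁶ J

Dipole moment p = qd = (4.70×10⁻⁹ C)(0.00153 m) = 7.191×10⁻¹² C·m.
W_ext = ΔU = U(θ₂) − U(θ₁) = −pE cosθ₂ − (−pE cosθ₁) = pE(cosθ₁ − cosθ₂).
W = (7.191×10⁻¹²)(2.59×10⁵)·(cos120° − cos53°) = (1.862×10⁻⁶)·(-1.1018) = -2.052×10⁻⁶ J.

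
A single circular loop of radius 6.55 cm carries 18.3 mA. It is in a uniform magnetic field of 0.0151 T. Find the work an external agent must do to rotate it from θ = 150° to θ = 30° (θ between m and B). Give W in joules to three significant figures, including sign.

Magnetic moment m = IA = Iπa² = (0.0183)·π·(0.0655)² = 2.467×10⁻⁴ A·m².
W_ext = ΔU = −mB cosθ₂ + mB cosθ₁ = mB(cosθ₁ − cosθ₂).
W = (2.467×10⁻⁴)(0.0151)·(cos150° − cos30°) = (3.725×10⁻⁶)·(-1.7321) = -6.452×10⁻⁶ J.

W ≈ -6.45×10⁻⁶ J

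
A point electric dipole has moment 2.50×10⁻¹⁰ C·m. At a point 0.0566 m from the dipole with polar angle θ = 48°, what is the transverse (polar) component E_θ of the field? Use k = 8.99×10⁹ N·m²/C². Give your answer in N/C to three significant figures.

E_θ ≈ 9210 N/C

For a dipole, E_θ = (kp sinθ)/r³.
kp/r³ = (8.99×10⁹)(2.50×10⁻¹⁰)/(0.0566)³ = 1.240×10⁴ N/C.
E_θ = 1.240×10⁴·sin48° = 9211 N/C.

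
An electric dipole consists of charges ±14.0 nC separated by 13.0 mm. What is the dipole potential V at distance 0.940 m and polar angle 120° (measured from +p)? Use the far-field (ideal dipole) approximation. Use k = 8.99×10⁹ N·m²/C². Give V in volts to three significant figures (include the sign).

Dipole moment p = qd = (1.40×10⁻⁸ C)(0.0130 m) = 1.82×10⁻¹⁰ C·m.
The dipole potential is V = kp cosθ / r².
V = (8.99×10⁹)(1.82×10⁻¹⁰)·cos120° / (0.940)² = -0.9259 V.

V ≈ -0.926 V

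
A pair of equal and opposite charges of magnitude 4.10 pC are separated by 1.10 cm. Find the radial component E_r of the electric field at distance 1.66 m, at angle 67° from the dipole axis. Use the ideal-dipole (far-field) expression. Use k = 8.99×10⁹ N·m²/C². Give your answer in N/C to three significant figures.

Dipole moment p = qd = (4.10×10⁻¹² C)(0.0110 m) = 4.51×10⁻¹⁴ C·m.
For a dipole, E_r = (2kp cosθ)/r³.
kp/r³ = (8.99×10⁹)(4.51×10⁻¹⁴)/(1.66)³ = 8.864×10⁻⁵ N/C.
E_r = 2·8.864×10⁻⁵·cos67° = 6.927×10⁻⁵ N/C.

E_r ≈ 6.93×10⁻⁵ N/C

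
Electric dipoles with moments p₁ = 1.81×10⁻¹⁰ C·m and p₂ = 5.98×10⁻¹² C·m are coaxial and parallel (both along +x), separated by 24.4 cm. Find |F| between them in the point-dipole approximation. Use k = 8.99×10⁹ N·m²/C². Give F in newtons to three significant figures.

On-axis field of dipole 1 at distance r: E = 2kp₁/r³. Force on dipole 2 is F = p₂·dE/dr (gradient along axis).
dE/dr = −6kp₁/r⁴, so |F| = 6kp₁p₂/r⁴ (attractive for aligned moments).
F = 6(8.99×10⁹)(1.81×10⁻¹⁰)(5.98×10⁻¹²)/(0.244)⁴ = 1.647×10⁻⁸ N.

F ≈ 1.65×10⁻⁸ N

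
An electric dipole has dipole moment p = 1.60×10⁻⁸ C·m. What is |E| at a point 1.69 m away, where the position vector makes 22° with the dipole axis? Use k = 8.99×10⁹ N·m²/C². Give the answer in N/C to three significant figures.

E ≈ 56.4 N/C

At angle θ the dipole field magnitude is E = (kp/r³)·√(1 + 3cos²θ).
kp/r³ = (8.99×10⁹)(1.60×10⁻⁸) / (1.69)³ = 29.80 N/C.
√(1 + 3cos²22°) = √(1 + 3·0.8597) = √3.5790 ≈ 1.8918.
E ≈ 29.80 × 1.892 = 56.38 N/C.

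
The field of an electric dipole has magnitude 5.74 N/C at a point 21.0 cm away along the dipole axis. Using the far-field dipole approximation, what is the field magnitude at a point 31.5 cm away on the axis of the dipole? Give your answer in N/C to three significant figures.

E ≈ 1.70 N/C

Dipole fields scale as 1/r³ in the far field; the geometry is the same at both points.
E₂ = E₁ · (r₁/r₂)³ = 5.74 · (21.0/31.5)³.
(r₁/r₂)³ = (0.6667)³ = 0.2963.
E₂ ≈ 1.701 N/C.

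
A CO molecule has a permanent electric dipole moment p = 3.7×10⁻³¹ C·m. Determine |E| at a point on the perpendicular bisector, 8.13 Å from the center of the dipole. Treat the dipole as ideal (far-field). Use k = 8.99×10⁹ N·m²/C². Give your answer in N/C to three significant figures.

E ≈ 6.19×10⁶ N/C

On the perpendicular bisector E = kp/r³ (half the axial value at the same distance).
E = (8.99×10⁹)(3.70×10⁻³¹) / (8.13×10⁻¹⁰)³ = 6.190×10⁶ N/C.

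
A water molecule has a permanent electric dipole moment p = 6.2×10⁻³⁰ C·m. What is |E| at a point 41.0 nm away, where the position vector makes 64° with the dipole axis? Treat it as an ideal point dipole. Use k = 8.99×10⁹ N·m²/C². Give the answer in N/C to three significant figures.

E ≈ 1020 N/C

At angle θ the dipole field magnitude is E = (kp/r³)·√(1 + 3cos²θ).
kp/r³ = (8.99×10⁹)(6.20×10⁻³⁰) / (4.10×10⁻⁸)³ = 808.7 N/C.
√(1 + 3cos²64°) = √(1 + 3·0.1922) = √1.5765 ≈ 1.2556.
E ≈ 808.7 × 1.256 = 1015 N/C.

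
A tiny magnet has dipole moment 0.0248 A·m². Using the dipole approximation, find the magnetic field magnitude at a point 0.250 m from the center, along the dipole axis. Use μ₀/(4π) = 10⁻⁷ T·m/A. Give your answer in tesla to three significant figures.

B ≈ 3.17×10⁻⁷ T

On axis B = (μ₀/4π)·2m/r³.
B = 2·(10⁻⁷)·(0.0248) / (0.250)³ = 3.174×10⁻⁷ T.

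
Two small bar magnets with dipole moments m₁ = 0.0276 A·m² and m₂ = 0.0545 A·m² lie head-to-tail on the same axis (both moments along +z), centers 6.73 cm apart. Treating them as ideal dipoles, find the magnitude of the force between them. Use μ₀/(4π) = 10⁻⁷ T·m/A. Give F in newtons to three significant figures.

On-axis B of dipole 1: B = (μ₀/4π)·2m₁/r³. Force on dipole 2: F = m₂·dB/dr.
dB/dr = −(μ₀/4π)·6m₁/r⁴, so |F| = (μ₀/4π)·6m₁m₂/r⁴.
F = 6(10⁻⁷)(0.0276)(0.0545)/(0.0673)⁴ = 4.399×10⁻⁵ N.

F ≈ 4.40×10⁻⁵ N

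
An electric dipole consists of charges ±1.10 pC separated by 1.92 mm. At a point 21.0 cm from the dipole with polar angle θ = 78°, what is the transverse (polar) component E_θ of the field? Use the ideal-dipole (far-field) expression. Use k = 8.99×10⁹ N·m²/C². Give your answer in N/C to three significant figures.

E_θ ≈ 0.00201 N/C

Dipole moment p = qd = (1.10×10⁻¹² C)(0.00192 m) = 2.112×10⁻¹⁵ C·m.
For a dipole, E_θ = (kp sinθ)/r³.
kp/r³ = (8.99×10⁹)(2.112×10⁻¹⁵)/(0.210)³ = 0.002050 N/C.
E_θ = 0.002050·sin78° = 0.002005 N/C.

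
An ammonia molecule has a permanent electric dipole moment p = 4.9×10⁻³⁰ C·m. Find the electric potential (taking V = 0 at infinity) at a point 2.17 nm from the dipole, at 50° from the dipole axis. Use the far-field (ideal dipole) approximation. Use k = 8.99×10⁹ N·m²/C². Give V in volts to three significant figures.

V ≈ 0.00601 V

The dipole potential is V = kp cosθ / r².
V = (8.99×10⁹)(4.90×10⁻³⁰)·cos50° / (2.17×10⁻⁹)² = 0.006013 V.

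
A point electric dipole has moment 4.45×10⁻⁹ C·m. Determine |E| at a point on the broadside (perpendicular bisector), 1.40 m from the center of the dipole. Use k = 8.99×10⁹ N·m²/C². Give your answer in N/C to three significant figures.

E ≈ 14.6 N/C

On the perpendicular bisector E = kp/r³ (half the axial value at the same distance).
E = (8.99×10⁹)(4.45×10⁻⁹) / (1.40)³ = 14.58 N/C.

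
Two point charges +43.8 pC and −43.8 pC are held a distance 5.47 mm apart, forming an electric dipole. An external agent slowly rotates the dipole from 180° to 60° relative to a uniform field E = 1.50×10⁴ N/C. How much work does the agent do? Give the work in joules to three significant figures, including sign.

Dipole moment p = qd = (4.38×10⁻¹¹ C)(0.00547 m) = 2.396×10⁻¹³ C·m.
W_ext = ΔU = U(θ₂) − U(θ₁) = −pE cosθ₂ − (−pE cosθ₁) = pE(cosθ₁ − cosθ₂).
W = (2.396×10⁻¹³)(1.50×10⁴)·(cos180° − cos60°) = (3.594×10⁻⁹)·(-1.5000) = -5.391×10⁻⁹ J.

W ≈ -5.39×10⁻⁹ J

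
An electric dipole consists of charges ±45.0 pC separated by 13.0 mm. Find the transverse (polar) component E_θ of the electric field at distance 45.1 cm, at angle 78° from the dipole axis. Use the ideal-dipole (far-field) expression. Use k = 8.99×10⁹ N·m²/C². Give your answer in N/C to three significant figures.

E_θ ≈ 0.0561 N/C

Dipole moment p = qd = (4.50×10⁻¹¹ C)(0.0130 m) = 5.85×10⁻¹³ C·m.
For a dipole, E_θ = (kp sinθ)/r³.
kp/r³ = (8.99×10⁹)(5.85×10⁻¹³)/(0.451)³ = 0.05733 N/C.
E_θ = 0.05733·sin78° = 0.05608 N/C.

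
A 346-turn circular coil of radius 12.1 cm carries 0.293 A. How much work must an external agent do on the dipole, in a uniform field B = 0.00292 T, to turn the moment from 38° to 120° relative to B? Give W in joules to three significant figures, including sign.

m = NIA = NIπa² = 346·(0.293)·π·(0.121)² = 4.663 A·m².
W_ext = ΔU = −mB cosθ₂ + mB cosθ₁ = mB(cosθ₁ − cosθ₂).
W = (4.663)(0.00292)·(cos38° − cos120°) = (0.01362)·(+1.2880) = 0.01754 J.

W ≈ 0.0175 J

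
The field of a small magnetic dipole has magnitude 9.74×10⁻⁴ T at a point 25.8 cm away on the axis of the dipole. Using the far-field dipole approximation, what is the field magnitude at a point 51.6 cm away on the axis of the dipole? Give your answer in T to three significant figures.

B ≈ 1.22×10⁻⁴ T

Dipole fields scale as 1/r³ in the far field; the geometry is the same at both points.
B₂ = B₁ · (r₁/r₂)³ = 9.74×10⁻⁴ · (25.8/51.6)³.
(r₁/r₂)³ = (0.5)³ = 0.125.
B₂ ≈ 1.218×10⁻⁴ T.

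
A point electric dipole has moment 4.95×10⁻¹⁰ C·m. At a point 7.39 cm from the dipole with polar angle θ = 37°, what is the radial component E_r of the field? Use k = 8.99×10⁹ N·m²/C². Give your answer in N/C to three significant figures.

E_r ≈ 1.76×10⁴ N/C

For a dipole, E_r = (2kp cosθ)/r³.
kp/r³ = (8.99×10⁹)(4.95×10⁻¹⁰)/(0.0739)³ = 1.103×10⁴ N/C.
E_r = 2·1.103×10⁴·cos37° = 1.761×10⁴ N/C.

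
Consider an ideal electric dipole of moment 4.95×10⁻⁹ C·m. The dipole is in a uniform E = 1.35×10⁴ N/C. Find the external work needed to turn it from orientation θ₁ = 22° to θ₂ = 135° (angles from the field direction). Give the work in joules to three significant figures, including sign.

W_ext = ΔU = U(θ₂) − U(θ₁) = −pE cosθ₂ − (−pE cosθ₁) = pE(cosθ₁ − cosθ₂).
W = (4.95×10⁻⁹)(1.35×10⁴)·(cos22° − cos135°) = (6.682×10⁻⁵)·(+1.6343) = 1.092×10⁻⁴ J.

W ≈ 1.09×10⁻⁴ J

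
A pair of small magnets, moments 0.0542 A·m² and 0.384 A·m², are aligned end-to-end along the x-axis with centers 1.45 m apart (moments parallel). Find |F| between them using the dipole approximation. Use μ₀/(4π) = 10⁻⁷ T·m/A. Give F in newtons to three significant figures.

F ≈ 2.82×10⁻⁹ N

On-axis B of dipole 1: B = (μ₀/4π)·2m₁/r³. Force on dipole 2: F = m₂·dB/dr.
dB/dr = −(μ₀/4π)·6m₁/r⁴, so |F| = (μ₀/4π)·6m₁m₂/r⁴.
F = 6(10⁻⁷)(0.0542)(0.384)/(1.45)⁴ = 2.825×10⁻⁹ N.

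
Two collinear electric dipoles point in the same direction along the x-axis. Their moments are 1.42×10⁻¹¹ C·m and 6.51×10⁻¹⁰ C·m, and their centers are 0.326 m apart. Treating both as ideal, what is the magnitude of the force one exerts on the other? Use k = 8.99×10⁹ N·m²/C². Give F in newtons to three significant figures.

On-axis field of dipole 1 at distance r: E = 2kp₁/r³. Force on dipole 2 is F = p₂·dE/dr (gradient along axis).
dE/dr = −6kp₁/r⁴, so |F| = 6kp₁p₂/r⁴ (attractive for aligned moments).
F = 6(8.99×10⁹)(1.42×10⁻¹¹)(6.51×10⁻¹⁰)/(0.326)⁴ = 4.415×10⁻⁸ N.

F ≈ 4.41×10⁻⁸ N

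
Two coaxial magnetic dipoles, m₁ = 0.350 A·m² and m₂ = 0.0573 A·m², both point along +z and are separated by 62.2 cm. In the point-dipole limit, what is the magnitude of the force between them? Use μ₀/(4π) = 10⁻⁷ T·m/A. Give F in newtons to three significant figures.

F ≈ 8.04×10⁻⁸ N

On-axis B of dipole 1: B = (μ₀/4π)·2m₁/r³. Force on dipole 2: F = m₂·dB/dr.
dB/dr = −(μ₀/4π)·6m₁/r⁴, so |F| = (μ₀/4π)·6m₁m₂/r⁴.
F = 6(10⁻⁷)(0.350)(0.0573)/(0.622)⁴ = 8.039×10⁻⁸ N.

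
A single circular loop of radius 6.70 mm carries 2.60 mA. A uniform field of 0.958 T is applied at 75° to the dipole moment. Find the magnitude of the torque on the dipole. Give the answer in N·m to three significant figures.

Magnetic moment m = IA = Iπa² = (0.00260)·π·(0.00670)² = 3.667×10⁻⁷ A·m².
Torque on a magnetic dipole: τ = mB sinθ.
τ = (3.667×10⁻⁷)(0.958)·sin75° = 3.393×10⁻⁷ N·m.

τ ≈ 3.39×10⁻⁷ N·m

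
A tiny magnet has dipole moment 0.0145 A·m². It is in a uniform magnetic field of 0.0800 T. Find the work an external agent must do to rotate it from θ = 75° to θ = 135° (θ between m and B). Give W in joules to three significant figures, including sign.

W ≈ 0.00112 J

W_ext = ΔU = −mB cosθ₂ + mB cosθ₁ = mB(cosθ₁ − cosθ₂).
W = (0.0145)(0.0800)·(cos75° − cos135°) = (0.001160)·(+0.9659) = 0.001120 J.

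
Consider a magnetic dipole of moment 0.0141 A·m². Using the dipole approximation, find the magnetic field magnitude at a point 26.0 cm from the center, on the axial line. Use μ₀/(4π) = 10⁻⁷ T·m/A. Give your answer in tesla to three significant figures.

On axis B = (μ₀/4π)·2m/r³.
B = 2·(10⁻⁷)·(0.0141) / (0.260)³ = 1.604×10⁻⁷ T.

B ≈ 1.60×10⁻⁷ T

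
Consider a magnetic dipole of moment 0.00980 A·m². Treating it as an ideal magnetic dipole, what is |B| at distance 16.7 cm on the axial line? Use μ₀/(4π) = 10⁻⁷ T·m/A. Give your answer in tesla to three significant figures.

On axis B = (μ₀/4π)·2m/r³.
B = 2·(10⁻⁷)·(0.00980) / (0.167)³ = 4.208×10⁻⁷ T.

B ≈ 4.21×10⁻⁷ T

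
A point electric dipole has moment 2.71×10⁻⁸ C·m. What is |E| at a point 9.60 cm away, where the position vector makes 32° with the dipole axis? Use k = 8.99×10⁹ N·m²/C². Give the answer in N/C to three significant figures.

At angle θ the dipole field magnitude is E = (kp/r³)·√(1 + 3cos²θ).
kp/r³ = (8.99×10⁹)(2.71×10⁻⁸) / (0.0960)³ = 2.754×10⁵ N/C.
√(1 + 3cos²32°) = √(1 + 3·0.7192) = √3.1576 ≈ 1.7770.
E ≈ 2.754×10⁵ × 1.777 = 4.893×10⁵ N/C.

E ≈ 4.89×10⁵ N/C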